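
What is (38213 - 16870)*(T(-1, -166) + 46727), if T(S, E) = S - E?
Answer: 1000815956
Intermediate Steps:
(38213 - 16870)*(T(-1, -166) + 46727) = (38213 - 16870)*((-1 - 1*(-166)) + 46727) = 21343*((-1 + 166) + 46727) = 21343*(165 + 46727) = 21343*46892 = 1000815956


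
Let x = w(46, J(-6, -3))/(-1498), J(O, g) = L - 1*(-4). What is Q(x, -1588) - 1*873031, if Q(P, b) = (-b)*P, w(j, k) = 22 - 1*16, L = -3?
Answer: -653904983/749 ≈ -8.7304e+5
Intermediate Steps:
J(O, g) = 1 (J(O, g) = -3 - 1*(-4) = -3 + 4 = 1)
w(j, k) = 6 (w(j, k) = 22 - 16 = 6)
x = -3/749 (x = 6/(-1498) = 6*(-1/1498) = -3/749 ≈ -0.0040053)
Q(P, b) = -P*b
Q(x, -1588) - 1*873031 = -1*(-3/749)*(-1588) - 1*873031 = -4764/749 - 873031 = -653904983/749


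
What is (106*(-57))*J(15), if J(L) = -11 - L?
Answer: 157092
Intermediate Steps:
(106*(-57))*J(15) = (106*(-57))*(-11 - 1*15) = -6042*(-11 - 15) = -6042*(-26) = 157092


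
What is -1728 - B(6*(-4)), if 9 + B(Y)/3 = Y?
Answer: -1629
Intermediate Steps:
B(Y) = -27 + 3*Y
-1728 - B(6*(-4)) = -1728 - (-27 + 3*(6*(-4))) = -1728 - (-27 + 3*(-24)) = -1728 - (-27 - 72) = -1728 - 1*(-99) = -1728 + 99 = -1629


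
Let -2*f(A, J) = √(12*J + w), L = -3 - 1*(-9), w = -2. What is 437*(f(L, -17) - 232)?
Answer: -101384 - 437*I*√206/2 ≈ -1.0138e+5 - 3136.1*I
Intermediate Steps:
L = 6 (L = -3 + 9 = 6)
f(A, J) = -√(-2 + 12*J)/2 (f(A, J) = -√(12*J - 2)/2 = -√(-2 + 12*J)/2)
437*(f(L, -17) - 232) = 437*(-√(-2 + 12*(-17))/2 - 232) = 437*(-√(-2 - 204)/2 - 232) = 437*(-I*√206/2 - 232) = 437*(-232 - I*√206/2) = -101384 - 437*I*√206/2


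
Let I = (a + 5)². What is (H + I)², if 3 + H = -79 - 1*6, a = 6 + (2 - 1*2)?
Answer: 1089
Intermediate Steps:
a = 6 (a = 6 + (2 - 2) = 6 + 0 = 6)
H = -88 (H = -3 + (-79 - 1*6) = -3 + (-79 - 6) = -3 - 85 = -88)
I = 121 (I = (6 + 5)² = 11² = 121)
(H + I)² = (-88 + 121)² = 33² = 1089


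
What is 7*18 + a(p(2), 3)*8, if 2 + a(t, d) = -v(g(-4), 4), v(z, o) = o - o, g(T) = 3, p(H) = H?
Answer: 110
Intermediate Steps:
v(z, o) = 0
a(t, d) = -2 (a(t, d) = -2 - 1*0 = -2 + 0 = -2)
7*18 + a(p(2), 3)*8 = 7*18 - 2*8 = 126 - 16 = 110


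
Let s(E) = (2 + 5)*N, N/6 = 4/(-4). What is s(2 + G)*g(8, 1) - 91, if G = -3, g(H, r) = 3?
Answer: -217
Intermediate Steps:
N = -6 (N = 6*(4/(-4)) = 6*(4*(-¼)) = 6*(-1) = -6)
s(E) = -42 (s(E) = (2 + 5)*(-6) = 7*(-6) = -42)
s(2 + G)*g(8, 1) - 91 = -42*3 - 91 = -126 - 91 = -217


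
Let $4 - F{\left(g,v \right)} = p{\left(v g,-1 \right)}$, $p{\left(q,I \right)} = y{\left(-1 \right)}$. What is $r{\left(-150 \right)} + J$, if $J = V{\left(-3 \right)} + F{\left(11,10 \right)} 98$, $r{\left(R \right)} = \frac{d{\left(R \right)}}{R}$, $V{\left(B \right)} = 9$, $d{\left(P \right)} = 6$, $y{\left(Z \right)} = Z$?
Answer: $\frac{12474}{25} \approx 498.96$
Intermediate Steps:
$p{\left(q,I \right)} = -1$
$F{\left(g,v \right)} = 5$ ($F{\left(g,v \right)} = 4 - -1 = 4 + 1 = 5$)
$r{\left(R \right)} = \frac{6}{R}$
$J = 499$ ($J = 9 + 5 \cdot 98 = 9 + 490 = 499$)
$r{\left(-150 \right)} + J = \frac{6}{-150} + 499 = 6 \left(- \frac{1}{150}\right) + 499 = - \frac{1}{25} + 499 = \frac{12474}{25}$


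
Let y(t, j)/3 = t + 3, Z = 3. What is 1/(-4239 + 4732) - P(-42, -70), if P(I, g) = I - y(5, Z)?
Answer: 32539/493 ≈ 66.002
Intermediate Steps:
y(t, j) = 9 + 3*t (y(t, j) = 3*(t + 3) = 3*(3 + t) = 9 + 3*t)
P(I, g) = -24 + I (P(I, g) = I - (9 + 3*5) = I - (9 + 15) = I - 1*24 = I - 24 = -24 + I)
1/(-4239 + 4732) - P(-42, -70) = 1/(-4239 + 4732) - (-24 - 42) = 1/493 - 1*(-66) = 1/493 + 66 = 32539/493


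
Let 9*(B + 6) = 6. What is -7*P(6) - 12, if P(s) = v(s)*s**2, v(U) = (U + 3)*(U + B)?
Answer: -1524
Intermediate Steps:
B = -16/3 (B = -6 + (1/9)*6 = -6 + 2/3 = -16/3 ≈ -5.3333)
v(U) = (3 + U)*(-16/3 + U) (v(U) = (U + 3)*(U - 16/3) = (3 + U)*(-16/3 + U))
P(s) = s**2*(-16 + s**2 - 7*s/3) (P(s) = (-16 + s**2 - 7*s/3)*s**2 = s**2*(-16 + s**2 - 7*s/3))
-7*P(6) - 12 = -7*6**2*(-16 + 6**2 - 7/3*6) - 12 = -252*(-16 + 36 - 14) - 12 = -252*6 - 12 = -7*216 - 12 = -1512 - 12 = -1524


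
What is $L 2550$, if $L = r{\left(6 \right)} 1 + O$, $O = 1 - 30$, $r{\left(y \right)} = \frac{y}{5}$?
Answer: $-70890$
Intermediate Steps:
$r{\left(y \right)} = \frac{y}{5}$ ($r{\left(y \right)} = y \frac{1}{5} = \frac{y}{5}$)
$O = -29$ ($O = 1 - 30 = -29$)
$L = - \frac{139}{5}$ ($L = \frac{1}{5} \cdot 6 \cdot 1 - 29 = \frac{6}{5} \cdot 1 - 29 = \frac{6}{5} - 29 = - \frac{139}{5} \approx -27.8$)
$L 2550 = \left(- \frac{139}{5}\right) 2550 = -70890$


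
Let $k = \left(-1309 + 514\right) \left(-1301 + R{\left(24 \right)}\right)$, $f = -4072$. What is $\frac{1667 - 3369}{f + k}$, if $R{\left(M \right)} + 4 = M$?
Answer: $- \frac{74}{44101} \approx -0.001678$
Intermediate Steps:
$R{\left(M \right)} = -4 + M$
$k = 1018395$ ($k = \left(-1309 + 514\right) \left(-1301 + \left(-4 + 24\right)\right) = - 795 \left(-1301 + 20\right) = \left(-795\right) \left(-1281\right) = 1018395$)
$\frac{1667 - 3369}{f + k} = \frac{1667 - 3369}{-4072 + 1018395} = - \frac{1702}{1014323} = \left(-1702\right) \frac{1}{1014323} = - \frac{74}{44101}$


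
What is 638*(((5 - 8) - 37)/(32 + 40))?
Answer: -3190/9 ≈ -354.44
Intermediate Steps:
638*(((5 - 8) - 37)/(32 + 40)) = 638*((-3 - 37)/72) = 638*(-40*1/72) = 638*(-5/9) = -3190/9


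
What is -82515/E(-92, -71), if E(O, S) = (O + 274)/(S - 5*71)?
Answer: 17575695/91 ≈ 1.9314e+5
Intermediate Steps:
E(O, S) = (274 + O)/(-355 + S) (E(O, S) = (274 + O)/(S - 355) = (274 + O)/(-355 + S))
-82515/E(-92, -71) = -82515*(-355 - 71)/(274 - 92) = -82515/(182/(-426)) = -82515/((-1/426*182)) = -82515/(-91/213) = -82515*(-213/91) = 17575695/91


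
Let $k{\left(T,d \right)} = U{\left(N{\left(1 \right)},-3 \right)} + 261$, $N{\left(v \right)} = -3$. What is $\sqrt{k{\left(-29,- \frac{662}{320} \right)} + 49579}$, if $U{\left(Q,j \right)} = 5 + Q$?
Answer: $3 \sqrt{5538} \approx 223.25$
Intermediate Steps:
$k{\left(T,d \right)} = 263$ ($k{\left(T,d \right)} = \left(5 - 3\right) + 261 = 2 + 261 = 263$)
$\sqrt{k{\left(-29,- \frac{662}{320} \right)} + 49579} = \sqrt{263 + 49579} = \sqrt{49842} = 3 \sqrt{5538}$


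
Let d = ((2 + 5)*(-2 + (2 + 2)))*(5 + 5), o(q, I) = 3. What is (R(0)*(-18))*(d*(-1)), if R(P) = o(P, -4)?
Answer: 7560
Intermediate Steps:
R(P) = 3
d = 140 (d = (7*(-2 + 4))*10 = (7*2)*10 = 14*10 = 140)
(R(0)*(-18))*(d*(-1)) = (3*(-18))*(140*(-1)) = -54*(-140) = 7560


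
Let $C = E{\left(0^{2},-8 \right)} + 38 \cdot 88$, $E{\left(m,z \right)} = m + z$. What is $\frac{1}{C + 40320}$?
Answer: $\frac{1}{43656} \approx 2.2906 \cdot 10^{-5}$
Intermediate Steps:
$C = 3336$ ($C = \left(0^{2} - 8\right) + 38 \cdot 88 = \left(0 - 8\right) + 3344 = -8 + 3344 = 3336$)
$\frac{1}{C + 40320} = \frac{1}{3336 + 40320} = \frac{1}{43656}$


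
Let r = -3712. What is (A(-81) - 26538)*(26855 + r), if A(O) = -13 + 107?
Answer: -611993492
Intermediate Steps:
A(O) = 94
(A(-81) - 26538)*(26855 + r) = (94 - 26538)*(26855 - 3712) = -26444*23143 = -611993492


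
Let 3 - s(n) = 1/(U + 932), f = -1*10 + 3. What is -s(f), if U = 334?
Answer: -3797/1266 ≈ -2.9992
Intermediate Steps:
f = -7 (f = -10 + 3 = -7)
s(n) = 3797/1266 (s(n) = 3 - 1/(334 + 932) = 3 - 1/1266 = 3797/1266)
-s(f) = -1*3797/1266 = -3797/1266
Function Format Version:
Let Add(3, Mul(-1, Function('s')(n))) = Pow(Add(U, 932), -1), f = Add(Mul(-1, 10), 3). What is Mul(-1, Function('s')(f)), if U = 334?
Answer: Rational(-3797, 1266) ≈ -2.9992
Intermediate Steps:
f = -7 (f = Add(-10, 3) = -7)
Function('s')(n) = Rational(3797, 1266) (Function('s')(n) = Add(3, Mul(-1, Pow(Add(334, 932), -1))) = Add(3, Mul(-1, Pow(1266, -1))) = Add(3, Mul(-1, Rational(1, 1266))) = Add(3, Rational(-1, 1266)) = Rational(3797, 1266))
Mul(-1, Function('s')(f)) = Mul(-1, Rational(3797, 1266)) = Rational(-3797, 1266)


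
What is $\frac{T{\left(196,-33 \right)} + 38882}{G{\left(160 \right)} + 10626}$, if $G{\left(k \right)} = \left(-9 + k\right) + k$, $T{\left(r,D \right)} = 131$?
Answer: $\frac{39013}{10937} \approx 3.5671$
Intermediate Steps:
$G{\left(k \right)} = -9 + 2 k$
$\frac{T{\left(196,-33 \right)} + 38882}{G{\left(160 \right)} + 10626} = \frac{131 + 38882}{\left(-9 + 2 \cdot 160\right) + 10626} = \frac{39013}{\left(-9 + 320\right) + 10626} = \frac{39013}{311 + 10626} = \frac{39013}{10937}$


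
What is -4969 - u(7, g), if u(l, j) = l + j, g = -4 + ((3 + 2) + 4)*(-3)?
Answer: -4945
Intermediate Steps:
g = -31 (g = -4 + (5 + 4)*(-3) = -4 + 9*(-3) = -4 - 27 = -31)
u(l, j) = j + l
-4969 - u(7, g) = -4969 - (-31 + 7) = -4969 - 1*(-24) = -4969 + 24 = -4945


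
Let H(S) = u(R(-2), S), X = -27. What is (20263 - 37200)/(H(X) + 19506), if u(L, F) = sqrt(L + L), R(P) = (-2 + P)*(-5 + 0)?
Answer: -165186561/190241998 + 16937*sqrt(10)/190241998 ≈ -0.86802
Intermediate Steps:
R(P) = 10 - 5*P (R(P) = (-2 + P)*(-5) = 10 - 5*P)
u(L, F) = sqrt(2)*sqrt(L) (u(L, F) = sqrt(2*L) = sqrt(2)*sqrt(L))
H(S) = 2*sqrt(10) (H(S) = sqrt(2)*sqrt(10 - 5*(-2)) = sqrt(2)*sqrt(10 + 10) = sqrt(2)*sqrt(20) = sqrt(2)*(2*sqrt(5)) = 2*sqrt(10))
(20263 - 37200)/(H(X) + 19506) = (20263 - 37200)/(2*sqrt(10) + 19506) = -16937/(19506 + 2*sqrt(10))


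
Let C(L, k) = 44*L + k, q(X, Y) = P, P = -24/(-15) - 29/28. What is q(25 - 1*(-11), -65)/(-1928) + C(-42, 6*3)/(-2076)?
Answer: 41149133/46696160 ≈ 0.88121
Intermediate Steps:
P = 79/140 (P = -24*(-1/15) - 29*1/28 = 8/5 - 29/28 = 79/140 ≈ 0.56429)
q(X, Y) = 79/140
C(L, k) = k + 44*L
q(25 - 1*(-11), -65)/(-1928) + C(-42, 6*3)/(-2076) = (79/140)/(-1928) + (6*3 + 44*(-42))/(-2076) = (79/140)*(-1/1928) + (18 - 1848)*(-1/2076) = -79/269920 - 1830*(-1/2076) = -79/269920 + 305/346 = 41149133/46696160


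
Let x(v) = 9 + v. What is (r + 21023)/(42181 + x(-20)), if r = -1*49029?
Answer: -14003/21085 ≈ -0.66412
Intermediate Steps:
r = -49029
(r + 21023)/(42181 + x(-20)) = (-49029 + 21023)/(42181 + (9 - 20)) = -28006/(42181 - 11) = -28006/42170 = -28006*1/42170 = -14003/21085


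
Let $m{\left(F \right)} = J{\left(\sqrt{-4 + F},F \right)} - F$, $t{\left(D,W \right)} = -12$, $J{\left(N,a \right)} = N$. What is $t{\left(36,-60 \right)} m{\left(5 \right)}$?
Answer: $48$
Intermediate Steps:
$m{\left(F \right)} = \sqrt{-4 + F} - F$
$t{\left(36,-60 \right)} m{\left(5 \right)} = - 12 \left(\sqrt{-4 + 5} - 5\right) = - 12 \left(\sqrt{1} - 5\right) = - 12 \left(1 - 5\right) = \left(-12\right) \left(-4\right) = 48$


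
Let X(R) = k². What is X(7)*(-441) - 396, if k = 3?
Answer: -4365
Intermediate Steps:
X(R) = 9 (X(R) = 3² = 9)
X(7)*(-441) - 396 = 9*(-441) - 396 = -3969 - 396 = -4365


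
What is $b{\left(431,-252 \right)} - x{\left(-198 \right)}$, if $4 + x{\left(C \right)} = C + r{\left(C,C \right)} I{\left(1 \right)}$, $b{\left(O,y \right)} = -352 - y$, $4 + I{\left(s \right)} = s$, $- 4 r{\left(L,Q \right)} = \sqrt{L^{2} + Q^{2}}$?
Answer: $102 - \frac{297 \sqrt{2}}{2} \approx -108.01$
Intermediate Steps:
$r{\left(L,Q \right)} = - \frac{\sqrt{L^{2} + Q^{2}}}{4}$
$I{\left(s \right)} = -4 + s$
$x{\left(C \right)} = -4 + C + \frac{3 \sqrt{2} \sqrt{C^{2}}}{4}$ ($x{\left(C \right)} = -4 + \left(C + - \frac{\sqrt{C^{2} + C^{2}}}{4} \left(-4 + 1\right)\right) = -4 + \left(C + - \frac{\sqrt{2 C^{2}}}{4} \left(-3\right)\right) = -4 + \left(C + - \frac{\sqrt{2} \sqrt{C^{2}}}{4} \left(-3\right)\right) = -4 + \left(C + \frac{3 \sqrt{2} \sqrt{C^{2}}}{4}\right) = -4 + C + \frac{3 \sqrt{2} \sqrt{C^{2}}}{4}$)
$b{\left(431,-252 \right)} - x{\left(-198 \right)} = \left(-352 - -252\right) - \left(-4 - 198 + \frac{3 \sqrt{2} \sqrt{\left(-198\right)^{2}}}{4}\right) = \left(-352 + 252\right) - \left(-4 - 198 + \frac{3 \sqrt{2} \sqrt{39204}}{4}\right) = -100 - \left(-4 - 198 + \frac{3}{4} \sqrt{2} \cdot 198\right) = -100 - \left(-4 - 198 + \frac{297 \sqrt{2}}{2}\right) = -100 - \left(-202 + \frac{297 \sqrt{2}}{2}\right) = -100 + \left(202 - \frac{297 \sqrt{2}}{2}\right) = 102 - \frac{297 \sqrt{2}}{2}$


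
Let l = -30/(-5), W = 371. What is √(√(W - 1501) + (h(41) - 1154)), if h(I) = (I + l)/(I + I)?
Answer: √(-7755642 + 6724*I*√1130)/82 ≈ 0.49484 + 33.966*I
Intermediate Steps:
l = 6 (l = -30*(-⅕) = 6)
h(I) = (6 + I)/(2*I) (h(I) = (I + 6)/(I + I) = (6 + I)/((2*I)) = (6 + I)*(1/(2*I)) = (6 + I)/(2*I))
√(√(W - 1501) + (h(41) - 1154)) = √(√(371 - 1501) + ((½)*(6 + 41)/41 - 1154)) = √(√(-1130) + ((½)*(1/41)*47 - 1154)) = √(I*√1130 + (47/82 - 1154)) = √(I*√1130 - 94581/82) = √(-94581/82 + I*√1130)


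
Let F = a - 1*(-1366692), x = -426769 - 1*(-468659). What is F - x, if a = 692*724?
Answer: 1825810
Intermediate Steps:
a = 501008
x = 41890 (x = -426769 + 468659 = 41890)
F = 1867700 (F = 501008 - 1*(-1366692) = 501008 + 1366692 = 1867700)
F - x = 1867700 - 1*41890 = 1867700 - 41890 = 1825810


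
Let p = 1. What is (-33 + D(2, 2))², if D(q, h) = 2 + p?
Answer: 900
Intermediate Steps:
D(q, h) = 3 (D(q, h) = 2 + 1 = 3)
(-33 + D(2, 2))² = (-33 + 3)² = (-30)² = 900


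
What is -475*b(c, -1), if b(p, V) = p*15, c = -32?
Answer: 228000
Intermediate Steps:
b(p, V) = 15*p
-475*b(c, -1) = -7125*(-32) = -475*(-480) = 228000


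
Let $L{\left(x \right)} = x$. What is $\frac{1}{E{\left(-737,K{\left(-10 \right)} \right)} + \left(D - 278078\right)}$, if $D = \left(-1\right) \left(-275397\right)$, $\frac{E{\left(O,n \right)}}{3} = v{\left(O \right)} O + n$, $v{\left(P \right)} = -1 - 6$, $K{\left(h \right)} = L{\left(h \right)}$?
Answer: $\frac{1}{12766} \approx 7.8333 \cdot 10^{-5}$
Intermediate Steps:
$K{\left(h \right)} = h$
$v{\left(P \right)} = -7$
$E{\left(O,n \right)} = - 21 O + 3 n$ ($E{\left(O,n \right)} = 3 \left(- 7 O + n\right) = 3 \left(n - 7 O\right) = - 21 O + 3 n$)
$D = 275397$
$\frac{1}{E{\left(-737,K{\left(-10 \right)} \right)} + \left(D - 278078\right)} = \frac{1}{\left(\left(-21\right) \left(-737\right) + 3 \left(-10\right)\right) + \left(275397 - 278078\right)} = \frac{1}{\left(15477 - 30\right) + \left(275397 - 278078\right)} = \frac{1}{15447 - 2681} = \frac{1}{12766}$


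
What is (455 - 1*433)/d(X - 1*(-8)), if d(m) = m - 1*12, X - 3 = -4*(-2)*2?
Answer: 22/15 ≈ 1.4667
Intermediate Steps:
X = 19 (X = 3 - 4*(-2)*2 = 3 + 8*2 = 3 + 16 = 19)
d(m) = -12 + m (d(m) = m - 12 = -12 + m)
(455 - 1*433)/d(X - 1*(-8)) = (455 - 1*433)/(-12 + (19 - 1*(-8))) = (455 - 433)/(-12 + (19 + 8)) = 22/(-12 + 27) = 22/15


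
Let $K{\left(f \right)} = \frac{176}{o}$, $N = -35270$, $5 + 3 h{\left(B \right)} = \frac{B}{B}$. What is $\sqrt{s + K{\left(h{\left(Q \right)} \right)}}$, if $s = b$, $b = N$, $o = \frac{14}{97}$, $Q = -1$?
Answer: $\frac{i \sqrt{1668478}}{7} \approx 184.53 i$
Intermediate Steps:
$h{\left(B \right)} = - \frac{4}{3}$ ($h{\left(B \right)} = - \frac{5}{3} + \frac{B \frac{1}{B}}{3} = - \frac{5}{3} + \frac{1}{3} \cdot 1 = - \frac{5}{3} + \frac{1}{3} = - \frac{4}{3}$)
$o = \frac{14}{97}$ ($o = 14 \cdot \frac{1}{97} = \frac{14}{97} \approx 0.14433$)
$K{\left(f \right)} = \frac{8536}{7}$ ($K{\left(f \right)} = \frac{176}{\frac{14}{97}} = 176 \cdot \frac{97}{14} = \frac{8536}{7}$)
$b = -35270$
$s = -35270$
$\sqrt{s + K{\left(h{\left(Q \right)} \right)}} = \sqrt{-35270 + \frac{8536}{7}} = \sqrt{- \frac{238354}{7}} = \frac{i \sqrt{1668478}}{7}$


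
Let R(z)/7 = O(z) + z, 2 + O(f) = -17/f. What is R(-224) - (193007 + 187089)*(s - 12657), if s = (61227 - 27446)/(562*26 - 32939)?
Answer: 2821814991486151/586464 ≈ 4.8116e+9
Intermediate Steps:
O(f) = -2 - 17/f
s = -33781/18327 (s = 33781/(14612 - 32939) = 33781/(-18327) = 33781*(-1/18327) = -33781/18327 ≈ -1.8432)
R(z) = -14 - 119/z + 7*z (R(z) = 7*((-2 - 17/z) + z) = 7*(-2 + z - 17/z) = -14 - 119/z + 7*z)
R(-224) - (193007 + 187089)*(s - 12657) = (-14 - 119/(-224) + 7*(-224)) - (193007 + 187089)*(-33781/18327 - 12657) = (-14 - 119*(-1/224) - 1568) - 380096*(-231998620)/18327 = (-14 + 17/32 - 1568) - 1*(-88181747467520/18327) = -50607/32 + 88181747467520/18327 = 2821814991486151/586464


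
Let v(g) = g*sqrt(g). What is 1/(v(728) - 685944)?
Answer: -12249/8395238264 - 13*sqrt(182)/4197619132 ≈ -1.5008e-6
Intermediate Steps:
v(g) = g**(3/2)
1/(v(728) - 685944) = 1/(728**(3/2) - 685944) = 1/(1456*sqrt(182) - 685944) = 1/(-685944 + 1456*sqrt(182))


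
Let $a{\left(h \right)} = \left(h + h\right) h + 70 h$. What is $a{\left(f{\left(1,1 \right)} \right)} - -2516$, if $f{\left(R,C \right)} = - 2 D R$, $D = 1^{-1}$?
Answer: $2384$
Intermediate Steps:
$D = 1$
$f{\left(R,C \right)} = - 2 R$ ($f{\left(R,C \right)} = \left(-2\right) 1 R = - 2 R$)
$a{\left(h \right)} = 2 h^{2} + 70 h$ ($a{\left(h \right)} = 2 h h + 70 h = 2 h^{2} + 70 h$)
$a{\left(f{\left(1,1 \right)} \right)} - -2516 = 2 \left(\left(-2\right) 1\right) \left(35 - 2\right) - -2516 = 2 \left(-2\right) \left(35 - 2\right) + 2516 = 2 \left(-2\right) 33 + 2516 = -132 + 2516 = 2384$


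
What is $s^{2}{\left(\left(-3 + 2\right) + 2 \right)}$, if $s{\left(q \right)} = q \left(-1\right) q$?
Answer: $1$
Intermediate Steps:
$s{\left(q \right)} = - q^{2}$ ($s{\left(q \right)} = - q q = - q^{2}$)
$s^{2}{\left(\left(-3 + 2\right) + 2 \right)} = \left(- \left(\left(-3 + 2\right) + 2\right)^{2}\right)^{2} = \left(- \left(-1 + 2\right)^{2}\right)^{2} = \left(- 1^{2}\right)^{2} = \left(\left(-1\right) 1\right)^{2} = \left(-1\right)^{2} = 1$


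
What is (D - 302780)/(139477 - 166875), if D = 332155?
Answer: -29375/27398 ≈ -1.0722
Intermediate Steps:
(D - 302780)/(139477 - 166875) = (332155 - 302780)/(139477 - 166875) = 29375/(-27398) = 29375*(-1/27398) = -29375/27398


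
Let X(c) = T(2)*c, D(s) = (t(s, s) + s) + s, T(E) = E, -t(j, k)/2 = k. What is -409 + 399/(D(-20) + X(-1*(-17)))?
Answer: -13507/34 ≈ -397.26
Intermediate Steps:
t(j, k) = -2*k
D(s) = 0 (D(s) = (-2*s + s) + s = -s + s = 0)
X(c) = 2*c
-409 + 399/(D(-20) + X(-1*(-17))) = -409 + 399/(0 + 2*(-1*(-17))) = -409 + 399/(0 + 2*17) = -409 + 399/(0 + 34) = -409 + 399/34 = -13507/34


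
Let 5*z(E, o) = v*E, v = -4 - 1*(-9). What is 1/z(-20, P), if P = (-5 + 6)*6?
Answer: -1/20 ≈ -0.050000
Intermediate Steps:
P = 6 (P = 1*6 = 6)
v = 5 (v = -4 + 9 = 5)
z(E, o) = E (z(E, o) = (5*E)/5 = E)
1/z(-20, P) = 1/(-20) = -1/20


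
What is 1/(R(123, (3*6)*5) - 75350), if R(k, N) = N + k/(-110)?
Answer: -110/8278723 ≈ -1.3287e-5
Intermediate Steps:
R(k, N) = N - k/110 (R(k, N) = N + k*(-1/110) = N - k/110)
1/(R(123, (3*6)*5) - 75350) = 1/(((3*6)*5 - 1/110*123) - 75350) = 1/((18*5 - 123/110) - 75350) = 1/((90 - 123/110) - 75350) = 1/(9777/110 - 75350) = 1/(-8278723/110) = -110/8278723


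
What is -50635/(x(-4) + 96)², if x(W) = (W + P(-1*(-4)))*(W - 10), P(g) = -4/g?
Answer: -50635/27556 ≈ -1.8375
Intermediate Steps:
x(W) = (-1 + W)*(-10 + W) (x(W) = (W - 4/((-1*(-4))))*(W - 10) = (W - 4/4)*(-10 + W) = (W - 4*¼)*(-10 + W) = (W - 1)*(-10 + W) = (-1 + W)*(-10 + W))
-50635/(x(-4) + 96)² = -50635/((10 + (-4)² - 11*(-4)) + 96)² = -50635/((10 + 16 + 44) + 96)² = -50635/(70 + 96)² = -50635/(166²) = -50635/27556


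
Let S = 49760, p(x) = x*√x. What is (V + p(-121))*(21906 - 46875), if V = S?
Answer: -1242457440 + 33233739*I ≈ -1.2425e+9 + 3.3234e+7*I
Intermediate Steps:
p(x) = x^(3/2)
V = 49760
(V + p(-121))*(21906 - 46875) = (49760 + (-121)^(3/2))*(21906 - 46875) = (49760 - 1331*I)*(-24969) = -1242457440 + 33233739*I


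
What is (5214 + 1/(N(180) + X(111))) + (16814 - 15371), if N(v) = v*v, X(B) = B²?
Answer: 297707698/44721 ≈ 6657.0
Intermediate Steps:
N(v) = v²
(5214 + 1/(N(180) + X(111))) + (16814 - 15371) = (5214 + 1/(180² + 111²)) + (16814 - 15371) = (5214 + 1/(32400 + 12321)) + 1443 = (5214 + 1/44721) + 1443 = 233175295/44721 + 1443 = 297707698/44721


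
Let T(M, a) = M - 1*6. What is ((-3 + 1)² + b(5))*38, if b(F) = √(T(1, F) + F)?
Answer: 152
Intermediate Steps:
T(M, a) = -6 + M (T(M, a) = M - 6 = -6 + M)
b(F) = √(-5 + F) (b(F) = √((-6 + 1) + F) = √(-5 + F))
((-3 + 1)² + b(5))*38 = ((-3 + 1)² + √(-5 + 5))*38 = ((-2)² + √0)*38 = (4 + 0)*38 = 4*38 = 152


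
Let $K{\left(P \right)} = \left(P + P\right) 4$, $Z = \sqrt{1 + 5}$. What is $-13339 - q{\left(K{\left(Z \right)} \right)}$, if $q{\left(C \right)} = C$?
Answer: $-13339 - 8 \sqrt{6} \approx -13359.0$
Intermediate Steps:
$Z = \sqrt{6} \approx 2.4495$
$K{\left(P \right)} = 8 P$ ($K{\left(P \right)} = 2 P 4 = 8 P$)
$-13339 - q{\left(K{\left(Z \right)} \right)} = -13339 - 8 \sqrt{6}$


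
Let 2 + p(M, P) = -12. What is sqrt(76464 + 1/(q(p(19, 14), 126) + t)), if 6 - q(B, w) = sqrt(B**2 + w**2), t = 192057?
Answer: sqrt(14685905233 - 1070496*sqrt(82))/sqrt(192063 - 14*sqrt(82)) ≈ 276.52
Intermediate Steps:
p(M, P) = -14 (p(M, P) = -2 - 12 = -14)
q(B, w) = 6 - sqrt(B**2 + w**2)
sqrt(76464 + 1/(q(p(19, 14), 126) + t)) = sqrt(76464 + 1/((6 - sqrt((-14)**2 + 126**2)) + 192057)) = sqrt(76464 + 1/((6 - sqrt(196 + 15876)) + 192057)) = sqrt(76464 + 1/((6 - sqrt(16072)) + 192057)) = sqrt(76464 + 1/((6 - 14*sqrt(82)) + 192057)) = sqrt(76464 + 1/(192063 - 14*sqrt(82)))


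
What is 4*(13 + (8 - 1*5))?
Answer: 64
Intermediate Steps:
4*(13 + (8 - 1*5)) = 4*(13 + (8 - 5)) = 4*(13 + 3) = 4*16 = 64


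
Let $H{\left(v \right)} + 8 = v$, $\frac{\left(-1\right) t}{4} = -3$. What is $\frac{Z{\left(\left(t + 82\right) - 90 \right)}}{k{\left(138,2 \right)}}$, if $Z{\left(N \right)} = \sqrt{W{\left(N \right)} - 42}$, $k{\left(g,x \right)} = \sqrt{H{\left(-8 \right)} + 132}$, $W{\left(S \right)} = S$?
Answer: $\frac{i \sqrt{1102}}{58} \approx 0.57235 i$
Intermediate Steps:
$t = 12$ ($t = \left(-4\right) \left(-3\right) = 12$)
$H{\left(v \right)} = -8 + v$
$k{\left(g,x \right)} = 2 \sqrt{29}$ ($k{\left(g,x \right)} = \sqrt{\left(-8 - 8\right) + 132} = \sqrt{-16 + 132} = \sqrt{116} = 2 \sqrt{29}$)
$Z{\left(N \right)} = \sqrt{-42 + N}$ ($Z{\left(N \right)} = \sqrt{N - 42} = \sqrt{-42 + N}$)
$\frac{Z{\left(\left(t + 82\right) - 90 \right)}}{k{\left(138,2 \right)}} = \frac{\sqrt{-42 + \left(\left(12 + 82\right) - 90\right)}}{2 \sqrt{29}} = \sqrt{-42 + \left(94 - 90\right)} \frac{\sqrt{29}}{58} = \sqrt{-42 + 4} \frac{\sqrt{29}}{58} = \sqrt{-38} \frac{\sqrt{29}}{58} = i \sqrt{38} \frac{\sqrt{29}}{58} = \frac{i \sqrt{1102}}{58}$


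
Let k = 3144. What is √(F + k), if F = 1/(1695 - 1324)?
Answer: 5*√17309747/371 ≈ 56.071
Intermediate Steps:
F = 1/371 ≈ 0.0026954
√(F + k) = √(1/371 + 3144) = √(1166425/371) = 5*√17309747/371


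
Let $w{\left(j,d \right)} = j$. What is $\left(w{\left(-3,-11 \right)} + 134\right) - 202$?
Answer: $-71$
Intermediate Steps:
$\left(w{\left(-3,-11 \right)} + 134\right) - 202 = \left(-3 + 134\right) - 202 = 131 - 202 = -71$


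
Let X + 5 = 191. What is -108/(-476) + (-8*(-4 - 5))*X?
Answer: 1593675/119 ≈ 13392.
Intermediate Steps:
X = 186 (X = -5 + 191 = 186)
-108/(-476) + (-8*(-4 - 5))*X = -108/(-476) - 8*(-4 - 5)*186 = -108*(-1/476) - 8*(-9)*186 = 27/119 + 72*186 = 27/119 + 13392 = 1593675/119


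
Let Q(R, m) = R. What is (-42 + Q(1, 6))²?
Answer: 1681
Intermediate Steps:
(-42 + Q(1, 6))² = (-42 + 1)² = (-41)² = 1681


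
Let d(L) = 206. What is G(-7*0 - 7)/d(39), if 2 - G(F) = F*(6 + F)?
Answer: -5/206 ≈ -0.024272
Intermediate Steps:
G(F) = 2 - F*(6 + F)
G(-7*0 - 7)/d(39) = (2 - (-7*0 - 7)² - 6*(-7*0 - 7))/206 = (2 - (0 - 7)² - 6*(0 - 7))*(1/206) = (2 - 1*(-7)² - 6*(-7))*(1/206) = (2 - 1*49 + 42)*(1/206) = (2 - 49 + 42)*(1/206) = -5*1/206 = -5/206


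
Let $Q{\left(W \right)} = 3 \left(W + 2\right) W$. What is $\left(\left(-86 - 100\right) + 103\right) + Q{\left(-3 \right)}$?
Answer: $-74$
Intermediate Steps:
$Q{\left(W \right)} = 3 W \left(2 + W\right)$ ($Q{\left(W \right)} = 3 \left(2 + W\right) W = 3 W \left(2 + W\right)$)
$\left(\left(-86 - 100\right) + 103\right) + Q{\left(-3 \right)} = \left(\left(-86 - 100\right) + 103\right) + 3 \left(-3\right) \left(2 - 3\right) = \left(-186 + 103\right) + 3 \left(-3\right) \left(-1\right) = -83 + 9 = -74$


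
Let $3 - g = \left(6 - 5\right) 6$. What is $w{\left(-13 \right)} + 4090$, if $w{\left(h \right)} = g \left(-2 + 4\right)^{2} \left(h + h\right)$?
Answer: $4402$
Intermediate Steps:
$g = -3$ ($g = 3 - \left(6 - 5\right) 6 = 3 - 1 \cdot 6 = 3 - 6 = -3$)
$w{\left(h \right)} = - 24 h$ ($w{\left(h \right)} = - 3 \left(-2 + 4\right)^{2} \left(h + h\right) = - 3 \cdot 2^{2} \cdot 2 h = \left(-3\right) 4 \cdot 2 h = - 12 \cdot 2 h = - 24 h$)
$w{\left(-13 \right)} + 4090 = \left(-24\right) \left(-13\right) + 4090 = 312 + 4090 = 4402$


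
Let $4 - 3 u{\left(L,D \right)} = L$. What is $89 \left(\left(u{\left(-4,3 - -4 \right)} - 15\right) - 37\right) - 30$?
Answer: $- \frac{13262}{3} \approx -4420.7$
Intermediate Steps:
$u{\left(L,D \right)} = \frac{4}{3} - \frac{L}{3}$
$89 \left(\left(u{\left(-4,3 - -4 \right)} - 15\right) - 37\right) - 30 = 89 \left(\left(\left(\frac{4}{3} - - \frac{4}{3}\right) - 15\right) - 37\right) - 30 = 89 \left(\left(\left(\frac{4}{3} + \frac{4}{3}\right) - 15\right) - 37\right) - 30 = 89 \left(\left(\frac{8}{3} - 15\right) - 37\right) - 30 = 89 \left(- \frac{37}{3} - 37\right) - 30 = 89 \left(- \frac{148}{3}\right) - 30 = - \frac{13172}{3} - 30 = - \frac{13262}{3}$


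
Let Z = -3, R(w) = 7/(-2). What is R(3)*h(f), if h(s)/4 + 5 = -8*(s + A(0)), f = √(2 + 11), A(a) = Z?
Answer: -266 + 112*√13 ≈ 137.82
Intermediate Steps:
R(w) = -7/2 (R(w) = 7*(-½) = -7/2)
A(a) = -3
f = √13 ≈ 3.6056
h(s) = 76 - 32*s (h(s) = -20 + 4*(-8*(s - 3)) = -20 + 4*(-8*(-3 + s)) = -20 + 4*(24 - 8*s) = -20 + (96 - 32*s) = 76 - 32*s)
R(3)*h(f) = -7*(76 - 32*√13)/2 = -266 + 112*√13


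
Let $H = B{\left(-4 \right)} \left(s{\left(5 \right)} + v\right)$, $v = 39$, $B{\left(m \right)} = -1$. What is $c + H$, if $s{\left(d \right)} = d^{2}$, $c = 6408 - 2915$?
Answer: $3429$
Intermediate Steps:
$c = 3493$ ($c = 6408 - 2915 = 3493$)
$H = -64$ ($H = - (5^{2} + 39) = - (25 + 39) = \left(-1\right) 64 = -64$)
$c + H = 3493 - 64 = 3429$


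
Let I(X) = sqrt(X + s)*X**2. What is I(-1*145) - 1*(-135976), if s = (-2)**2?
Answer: 135976 + 21025*I*sqrt(141) ≈ 1.3598e+5 + 2.4966e+5*I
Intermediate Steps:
s = 4
I(X) = X**2*sqrt(4 + X) (I(X) = sqrt(X + 4)*X**2 = sqrt(4 + X)*X**2 = X**2*sqrt(4 + X))
I(-1*145) - 1*(-135976) = (-1*145)**2*sqrt(4 - 1*145) - 1*(-135976) = (-145)**2*sqrt(4 - 145) + 135976 = 21025*sqrt(-141) + 135976 = 21025*(I*sqrt(141)) + 135976 = 21025*I*sqrt(141) + 135976 = 135976 + 21025*I*sqrt(141)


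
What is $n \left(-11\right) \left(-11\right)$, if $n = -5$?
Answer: $-605$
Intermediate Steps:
$n \left(-11\right) \left(-11\right) = \left(-5\right) \left(-11\right) \left(-11\right) = 55 \left(-11\right) = -605$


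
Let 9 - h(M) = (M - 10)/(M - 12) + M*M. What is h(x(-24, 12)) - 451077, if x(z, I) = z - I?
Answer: -10856759/24 ≈ -4.5237e+5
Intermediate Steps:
h(M) = 9 - M² - (-10 + M)/(-12 + M) (h(M) = 9 - ((M - 10)/(M - 12) + M*M) = 9 - ((-10 + M)/(-12 + M) + M²) = 9 - (M² + (-10 + M)/(-12 + M)) = 9 + (-M² - (-10 + M)/(-12 + M)) = 9 - M² - (-10 + M)/(-12 + M))
h(x(-24, 12)) - 451077 = (-98 - (-24 - 1*12)³ + 8*(-24 - 1*12) + 12*(-24 - 1*12)²)/(-12 + (-24 - 1*12)) - 451077 = (-98 - (-24 - 12)³ + 8*(-24 - 12) + 12*(-24 - 12)²)/(-12 + (-24 - 12)) - 451077 = (-98 - 1*(-36)³ + 8*(-36) + 12*(-36)²)/(-12 - 36) - 451077 = (-98 - 1*(-46656) - 288 + 12*1296)/(-48) - 451077 = -(-98 + 46656 - 288 + 15552)/48 - 451077 = -1/48*61822 - 451077 = -30911/24 - 451077 = -10856759/24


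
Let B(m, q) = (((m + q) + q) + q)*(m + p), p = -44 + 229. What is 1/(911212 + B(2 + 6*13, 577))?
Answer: 1/1391127 ≈ 7.1884e-7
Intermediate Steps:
p = 185
B(m, q) = (185 + m)*(m + 3*q) (B(m, q) = (((m + q) + q) + q)*(m + 185) = ((m + 2*q) + q)*(185 + m) = (m + 3*q)*(185 + m) = (185 + m)*(m + 3*q))
1/(911212 + B(2 + 6*13, 577)) = 1/(911212 + ((2 + 6*13)² + 185*(2 + 6*13) + 555*577 + 3*(2 + 6*13)*577)) = 1/(911212 + ((2 + 78)² + 185*(2 + 78) + 320235 + 3*(2 + 78)*577)) = 1/(911212 + (80² + 185*80 + 320235 + 3*80*577)) = 1/(911212 + (6400 + 14800 + 320235 + 138480)) = 1/(911212 + 479915) = 1/1391127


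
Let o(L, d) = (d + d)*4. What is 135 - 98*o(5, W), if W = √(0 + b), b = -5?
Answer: 135 - 784*I*√5 ≈ 135.0 - 1753.1*I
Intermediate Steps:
W = I*√5 (W = √(0 - 5) = √(-5) = I*√5 ≈ 2.2361*I)
o(L, d) = 8*d (o(L, d) = (2*d)*4 = 8*d)
135 - 98*o(5, W) = 135 - 784*I*√5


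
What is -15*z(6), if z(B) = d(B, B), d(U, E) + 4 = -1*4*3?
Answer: 240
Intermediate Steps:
d(U, E) = -16 (d(U, E) = -4 - 1*4*3 = -4 - 4*3 = -4 - 12 = -16)
z(B) = -16
-15*z(6) = -15*(-16) = 240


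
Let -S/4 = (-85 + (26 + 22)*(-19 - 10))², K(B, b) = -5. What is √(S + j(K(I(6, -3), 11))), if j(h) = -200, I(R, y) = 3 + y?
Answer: 2*I*√2181579 ≈ 2954.0*I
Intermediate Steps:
S = -8726116 (S = -4*(-85 + (26 + 22)*(-19 - 10))² = -4*(-85 + 48*(-29))² = -4*(-85 - 1392)² = -4*(-1477)² = -4*2181529 = -8726116)
√(S + j(K(I(6, -3), 11))) = √(-8726116 - 200) = √(-8726316) = 2*I*√2181579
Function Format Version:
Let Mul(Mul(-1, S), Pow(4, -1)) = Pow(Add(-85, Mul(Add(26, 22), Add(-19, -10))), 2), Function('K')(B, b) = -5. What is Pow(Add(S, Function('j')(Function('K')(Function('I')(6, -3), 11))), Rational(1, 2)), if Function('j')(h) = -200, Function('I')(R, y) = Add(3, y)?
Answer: Mul(2, I, Pow(2181579, Rational(1, 2))) ≈ Mul(2954.0, I)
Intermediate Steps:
S = -8726116 (S = Mul(-4, Pow(Add(-85, Mul(Add(26, 22), Add(-19, -10))), 2)) = Mul(-4, Pow(Add(-85, Mul(48, -29)), 2)) = Mul(-4, Pow(Add(-85, -1392), 2)) = Mul(-4, Pow(-1477, 2)) = Mul(-4, 2181529) = -8726116)
Pow(Add(S, Function('j')(Function('K')(Function('I')(6, -3), 11))), Rational(1, 2)) = Pow(Add(-8726116, -200), Rational(1, 2)) = Pow(-8726316, Rational(1, 2)) = Mul(2, I, Pow(2181579, Rational(1, 2)))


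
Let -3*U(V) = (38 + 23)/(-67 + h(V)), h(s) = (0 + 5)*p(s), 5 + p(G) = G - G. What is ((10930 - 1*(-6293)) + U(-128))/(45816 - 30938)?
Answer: 4753609/4106328 ≈ 1.1576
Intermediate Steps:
p(G) = -5 (p(G) = -5 + (G - G) = -5 + 0 = -5)
h(s) = -25 (h(s) = (0 + 5)*(-5) = 5*(-5) = -25)
U(V) = 61/276 (U(V) = -(38 + 23)/(3*(-67 - 25)) = -61/(3*(-92)) = -61*(-1)/(3*92) = -⅓*(-61/92) = 61/276)
((10930 - 1*(-6293)) + U(-128))/(45816 - 30938) = ((10930 - 1*(-6293)) + 61/276)/(45816 - 30938) = ((10930 + 6293) + 61/276)/14878 = (17223 + 61/276)*(1/14878) = (4753609/276)*(1/14878) = 4753609/4106328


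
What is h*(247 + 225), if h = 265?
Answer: 125080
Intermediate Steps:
h*(247 + 225) = 265*(247 + 225) = 265*472 = 125080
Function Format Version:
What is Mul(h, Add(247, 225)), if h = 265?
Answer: 125080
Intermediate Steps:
Mul(h, Add(247, 225)) = Mul(265, Add(247, 225)) = Mul(265, 472) = 125080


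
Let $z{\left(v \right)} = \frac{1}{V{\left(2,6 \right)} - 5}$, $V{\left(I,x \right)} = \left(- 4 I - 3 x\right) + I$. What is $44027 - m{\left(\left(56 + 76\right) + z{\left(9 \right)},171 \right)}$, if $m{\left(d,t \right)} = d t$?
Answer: $\frac{622366}{29} \approx 21461.0$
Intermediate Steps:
$V{\left(I,x \right)} = - 3 I - 3 x$
$z{\left(v \right)} = - \frac{1}{29}$ ($z{\left(v \right)} = \frac{1}{\left(\left(-3\right) 2 - 18\right) - 5} = \frac{1}{\left(-6 - 18\right) - 5} = \frac{1}{-24 - 5} = \frac{1}{-29} = - \frac{1}{29}$)
$44027 - m{\left(\left(56 + 76\right) + z{\left(9 \right)},171 \right)} = 44027 - \left(\left(56 + 76\right) - \frac{1}{29}\right) 171 = 44027 - \left(132 - \frac{1}{29}\right) 171 = 44027 - \frac{3827}{29} \cdot 171 = 44027 - \frac{654417}{29} = \frac{622366}{29}$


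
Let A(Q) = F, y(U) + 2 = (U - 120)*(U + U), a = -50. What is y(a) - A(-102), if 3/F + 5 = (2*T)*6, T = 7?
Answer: 1342839/79 ≈ 16998.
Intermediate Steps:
F = 3/79 (F = 3/(-5 + (2*7)*6) = 3/(-5 + 14*6) = 3/(-5 + 84) = 3/79 ≈ 0.037975)
y(U) = -2 + 2*U*(-120 + U) (y(U) = -2 + (U - 120)*(U + U) = -2 + (-120 + U)*(2*U) = -2 + 2*U*(-120 + U))
A(Q) = 3/79
y(a) - A(-102) = (-2 - 240*(-50) + 2*(-50)²) - 1*3/79 = (-2 + 12000 + 2*2500) - 3/79 = (-2 + 12000 + 5000) - 3/79 = 16998 - 3/79 = 1342839/79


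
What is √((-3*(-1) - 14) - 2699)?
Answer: I*√2710 ≈ 52.058*I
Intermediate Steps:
√((-3*(-1) - 14) - 2699) = √((3 - 14) - 2699) = √(-11 - 2699) = √(-2710) = I*√2710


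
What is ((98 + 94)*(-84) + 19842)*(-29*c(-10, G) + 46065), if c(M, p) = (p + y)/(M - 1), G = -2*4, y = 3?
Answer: 1881400980/11 ≈ 1.7104e+8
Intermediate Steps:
G = -8
c(M, p) = (3 + p)/(-1 + M) (c(M, p) = (p + 3)/(M - 1) = (3 + p)/(-1 + M))
((98 + 94)*(-84) + 19842)*(-29*c(-10, G) + 46065) = ((98 + 94)*(-84) + 19842)*(-29*(3 - 8)/(-1 - 10) + 46065) = (192*(-84) + 19842)*(-29*(-5)/(-11) + 46065) = (-16128 + 19842)*(-(-29)*(-5)/11 + 46065) = 3714*(-29*5/11 + 46065) = 3714*(-145/11 + 46065) = 3714*(506570/11) = 1881400980/11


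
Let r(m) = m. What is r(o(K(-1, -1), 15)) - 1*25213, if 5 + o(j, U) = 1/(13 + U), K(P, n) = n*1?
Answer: -706103/28 ≈ -25218.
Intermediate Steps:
K(P, n) = n
o(j, U) = -5 + 1/(13 + U)
r(o(K(-1, -1), 15)) - 1*25213 = (-64 - 5*15)/(13 + 15) - 1*25213 = (-64 - 75)/28 - 25213 = (1/28)*(-139) - 25213 = -139/28 - 25213 = -706103/28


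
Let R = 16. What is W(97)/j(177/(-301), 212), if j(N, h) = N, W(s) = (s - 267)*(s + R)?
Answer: 5782210/177 ≈ 32668.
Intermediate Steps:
W(s) = (-267 + s)*(16 + s) (W(s) = (s - 267)*(s + 16) = (-267 + s)*(16 + s))
W(97)/j(177/(-301), 212) = (-4272 + 97² - 251*97)/((177/(-301))) = (-4272 + 9409 - 24347)/((177*(-1/301))) = -19210/(-177/301) = -19210*(-301/177) = 5782210/177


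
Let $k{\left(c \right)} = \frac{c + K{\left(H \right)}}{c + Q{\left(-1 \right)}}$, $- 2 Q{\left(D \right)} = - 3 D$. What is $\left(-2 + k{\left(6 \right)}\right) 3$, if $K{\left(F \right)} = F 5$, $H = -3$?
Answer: $-12$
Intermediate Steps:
$Q{\left(D \right)} = \frac{3 D}{2}$ ($Q{\left(D \right)} = - \frac{\left(-3\right) D}{2} = \frac{3 D}{2}$)
$K{\left(F \right)} = 5 F$
$k{\left(c \right)} = \frac{-15 + c}{- \frac{3}{2} + c}$ ($k{\left(c \right)} = \frac{c + 5 \left(-3\right)}{c + \frac{3}{2} \left(-1\right)} = \frac{c - 15}{c - \frac{3}{2}} = \frac{-15 + c}{- \frac{3}{2} + c}$)
$\left(-2 + k{\left(6 \right)}\right) 3 = \left(-2 + \frac{2 \left(-15 + 6\right)}{-3 + 2 \cdot 6}\right) 3 = \left(-2 + 2 \frac{1}{-3 + 12} \left(-9\right)\right) 3 = \left(-2 + 2 \cdot \frac{1}{9} \left(-9\right)\right) 3 = \left(-2 - 2\right) 3 = \left(-4\right) 3 = -12$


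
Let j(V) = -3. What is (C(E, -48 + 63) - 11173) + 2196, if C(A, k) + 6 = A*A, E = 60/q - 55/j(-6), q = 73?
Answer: -413235638/47961 ≈ -8616.1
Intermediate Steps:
E = 4195/219 (E = 60/73 - 55/(-3) = 60*(1/73) - 55*(-⅓) = 60/73 + 55/3 = 4195/219 ≈ 19.155)
C(A, k) = -6 + A² (C(A, k) = -6 + A*A = -6 + A²)
(C(E, -48 + 63) - 11173) + 2196 = ((-6 + (4195/219)²) - 11173) + 2196 = ((-6 + 17598025/47961) - 11173) + 2196 = (17310259/47961 - 11173) + 2196 = -518557994/47961 + 2196 = -413235638/47961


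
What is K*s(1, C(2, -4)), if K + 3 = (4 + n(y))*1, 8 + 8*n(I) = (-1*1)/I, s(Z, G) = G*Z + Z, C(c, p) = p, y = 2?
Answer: 3/16 ≈ 0.18750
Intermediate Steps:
s(Z, G) = Z + G*Z
n(I) = -1 - 1/(8*I) (n(I) = -1 + ((-1*1)/I)/8 = -1 + (-1/I)/8 = -1 - 1/(8*I))
K = -1/16 (K = -3 + (4 + (-⅛ - 1*2)/2)*1 = -3 + (4 + (-⅛ - 2)/2)*1 = -3 + (4 + (½)*(-17/8))*1 = -3 + (4 - 17/16)*1 = -3 + (47/16)*1 = -3 + 47/16 = -1/16 ≈ -0.062500)
K*s(1, C(2, -4)) = -(1 - 4)/16 = -(-3)/16 = -1/16*(-3) = 3/16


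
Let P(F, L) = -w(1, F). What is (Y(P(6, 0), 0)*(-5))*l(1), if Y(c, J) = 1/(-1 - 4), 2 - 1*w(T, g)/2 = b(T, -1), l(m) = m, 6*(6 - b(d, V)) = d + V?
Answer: 1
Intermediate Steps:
b(d, V) = 6 - V/6 - d/6 (b(d, V) = 6 - (d + V)/6 = 6 - (V + d)/6 = 6 + (-V/6 - d/6) = 6 - V/6 - d/6)
w(T, g) = -25/3 + T/3 (w(T, g) = 4 - 2*(6 - ⅙*(-1) - T/6) = 4 - 2*(6 + ⅙ - T/6) = 4 - 2*(37/6 - T/6) = 4 + (-37/3 + T/3) = -25/3 + T/3)
P(F, L) = 8 (P(F, L) = -(-25/3 + (⅓)*1) = -(-25/3 + ⅓) = -1*(-8) = 8)
Y(c, J) = -⅕ (Y(c, J) = 1/(-5) = -⅕)
(Y(P(6, 0), 0)*(-5))*l(1) = -⅕*(-5)*1 = 1*1 = 1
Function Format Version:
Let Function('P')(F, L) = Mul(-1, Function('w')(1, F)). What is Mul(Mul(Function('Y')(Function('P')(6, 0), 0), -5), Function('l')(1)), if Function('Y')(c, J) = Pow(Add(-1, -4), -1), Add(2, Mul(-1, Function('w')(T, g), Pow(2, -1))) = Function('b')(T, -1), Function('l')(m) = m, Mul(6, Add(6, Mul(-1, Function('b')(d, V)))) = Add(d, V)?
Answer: 1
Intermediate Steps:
Function('b')(d, V) = Add(6, Mul(Rational(-1, 6), V), Mul(Rational(-1, 6), d)) (Function('b')(d, V) = Add(6, Mul(Rational(-1, 6), Add(d, V))) = Add(6, Mul(Rational(-1, 6), Add(V, d))) = Add(6, Add(Mul(Rational(-1, 6), V), Mul(Rational(-1, 6), d))) = Add(6, Mul(Rational(-1, 6), V), Mul(Rational(-1, 6), d)))
Function('w')(T, g) = Add(Rational(-25, 3), Mul(Rational(1, 3), T)) (Function('w')(T, g) = Add(4, Mul(-2, Add(6, Mul(Rational(-1, 6), -1), Mul(Rational(-1, 6), T)))) = Add(4, Mul(-2, Add(6, Rational(1, 6), Mul(Rational(-1, 6), T)))) = Add(4, Mul(-2, Add(Rational(37, 6), Mul(Rational(-1, 6), T)))) = Add(4, Add(Rational(-37, 3), Mul(Rational(1, 3), T))) = Add(Rational(-25, 3), Mul(Rational(1, 3), T)))
Function('P')(F, L) = 8 (Function('P')(F, L) = Mul(-1, Add(Rational(-25, 3), Mul(Rational(1, 3), 1))) = Mul(-1, Add(Rational(-25, 3), Rational(1, 3))) = Mul(-1, -8) = 8)
Function('Y')(c, J) = Rational(-1, 5) (Function('Y')(c, J) = Pow(-5, -1) = Rational(-1, 5))
Mul(Mul(Function('Y')(Function('P')(6, 0), 0), -5), Function('l')(1)) = Mul(Mul(Rational(-1, 5), -5), 1) = Mul(1, 1) = 1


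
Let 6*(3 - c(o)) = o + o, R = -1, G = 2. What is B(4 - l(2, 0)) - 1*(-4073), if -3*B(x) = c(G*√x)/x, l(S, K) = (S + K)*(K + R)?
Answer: 24437/6 + √6/27 ≈ 4072.9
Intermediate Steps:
l(S, K) = (-1 + K)*(K + S) (l(S, K) = (S + K)*(K - 1) = (K + S)*(-1 + K) = (-1 + K)*(K + S))
c(o) = 3 - o/3 (c(o) = 3 - (o + o)/6 = 3 - o/3)
B(x) = -(3 - 2*√x/3)/(3*x)
B(4 - l(2, 0)) - 1*(-4073) = (-9 + 2*√(4 - (0² - 1*0 - 1*2 + 0*2)))/(9*(4 - (0² - 1*0 - 1*2 + 0*2))) - 1*(-4073) = (-9 + 2*√(4 - (0 + 0 - 2 + 0)))/(9*(4 - (0 + 0 - 2 + 0))) + 4073 = (-9 + 2*√(4 - 1*(-2)))/(9*(4 - 1*(-2))) + 4073 = (-9 + 2*√(4 + 2))/(9*(4 + 2)) + 4073 = (⅑)*(-9 + 2*√6)/6 + 4073 = (⅑)*(⅙)*(-9 + 2*√6) + 4073 = (-⅙ + √6/27) + 4073 = 24437/6 + √6/27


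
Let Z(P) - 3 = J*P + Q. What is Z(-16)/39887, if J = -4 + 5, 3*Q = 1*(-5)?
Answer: -44/119661 ≈ -0.00036771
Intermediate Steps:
Q = -5/3 (Q = (1*(-5))/3 = (1/3)*(-5) = -5/3 ≈ -1.6667)
J = 1
Z(P) = 4/3 + P (Z(P) = 3 + (1*P - 5/3) = 3 + (P - 5/3) = 3 + (-5/3 + P) = 4/3 + P)
Z(-16)/39887 = (4/3 - 16)/39887 = -44/3*1/39887 = -44/119661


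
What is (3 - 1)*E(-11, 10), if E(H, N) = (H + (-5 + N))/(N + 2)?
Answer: -1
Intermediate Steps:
E(H, N) = (-5 + H + N)/(2 + N)
(3 - 1)*E(-11, 10) = (3 - 1)*((-5 - 11 + 10)/(2 + 10)) = 2*(-6/12) = 2*((1/12)*(-6)) = 2*(-½) = -1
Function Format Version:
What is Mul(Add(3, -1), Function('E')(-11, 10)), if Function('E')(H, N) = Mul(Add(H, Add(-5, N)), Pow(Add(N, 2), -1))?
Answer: -1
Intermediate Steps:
Function('E')(H, N) = Mul(Pow(Add(2, N), -1), Add(-5, H, N)) (Function('E')(H, N) = Mul(Add(-5, H, N), Pow(Add(2, N), -1)) = Mul(Pow(Add(2, N), -1), Add(-5, H, N)))
Mul(Add(3, -1), Function('E')(-11, 10)) = Mul(Add(3, -1), Mul(Pow(Add(2, 10), -1), Add(-5, -11, 10))) = Mul(2, Mul(Pow(12, -1), -6)) = Mul(2, Mul(Rational(1, 12), -6)) = Mul(2, Rational(-1, 2)) = -1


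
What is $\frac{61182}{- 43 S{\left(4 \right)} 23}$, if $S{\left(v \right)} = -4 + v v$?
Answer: $- \frac{10197}{1978} \approx -5.1552$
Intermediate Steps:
$S{\left(v \right)} = -4 + v^{2}$
$\frac{61182}{- 43 S{\left(4 \right)} 23} = \frac{61182}{- 43 \left(-4 + 4^{2}\right) 23} = \frac{61182}{- 43 \left(-4 + 16\right) 23} = \frac{61182}{\left(-43\right) 12 \cdot 23} = \frac{61182}{\left(-516\right) 23} = \frac{61182}{-11868} = 61182 \left(- \frac{1}{11868}\right) = - \frac{10197}{1978}$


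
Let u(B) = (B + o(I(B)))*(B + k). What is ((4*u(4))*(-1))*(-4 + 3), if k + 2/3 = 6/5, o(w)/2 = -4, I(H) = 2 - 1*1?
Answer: -1088/15 ≈ -72.533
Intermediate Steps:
I(H) = 1 (I(H) = 2 - 1 = 1)
o(w) = -8 (o(w) = 2*(-4) = -8)
k = 8/15 (k = -⅔ + 6/5 = 8/15 ≈ 0.53333)
u(B) = (-8 + B)*(8/15 + B) (u(B) = (B - 8)*(B + 8/15) = (-8 + B)*(8/15 + B))
((4*u(4))*(-1))*(-4 + 3) = ((4*(-64/15 + 4² - 112/15*4))*(-1))*(-4 + 3) = ((4*(-64/15 + 16 - 448/15))*(-1))*(-1) = ((4*(-272/15))*(-1))*(-1) = -1088/15*(-1)*(-1) = (1088/15)*(-1) = -1088/15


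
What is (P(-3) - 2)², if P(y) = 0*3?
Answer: 4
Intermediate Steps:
P(y) = 0
(P(-3) - 2)² = (0 - 2)² = (-2)² = 4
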